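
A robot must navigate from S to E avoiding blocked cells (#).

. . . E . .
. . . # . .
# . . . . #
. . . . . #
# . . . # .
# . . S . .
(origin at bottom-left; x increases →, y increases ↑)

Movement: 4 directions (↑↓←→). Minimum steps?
7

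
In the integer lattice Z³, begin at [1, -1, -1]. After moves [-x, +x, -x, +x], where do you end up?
(1, -1, -1)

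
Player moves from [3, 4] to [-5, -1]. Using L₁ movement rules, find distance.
13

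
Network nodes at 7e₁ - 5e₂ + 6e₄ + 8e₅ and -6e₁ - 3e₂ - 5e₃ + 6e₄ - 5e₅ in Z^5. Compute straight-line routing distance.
19.1572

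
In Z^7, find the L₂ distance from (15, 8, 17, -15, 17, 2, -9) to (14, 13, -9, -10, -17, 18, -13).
46.422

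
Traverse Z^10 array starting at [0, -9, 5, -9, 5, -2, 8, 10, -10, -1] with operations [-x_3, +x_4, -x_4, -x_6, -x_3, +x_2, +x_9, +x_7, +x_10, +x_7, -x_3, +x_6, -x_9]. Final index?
(0, -8, 2, -9, 5, -2, 10, 10, -10, 0)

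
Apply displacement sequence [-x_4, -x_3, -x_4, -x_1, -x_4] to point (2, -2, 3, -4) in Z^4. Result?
(1, -2, 2, -7)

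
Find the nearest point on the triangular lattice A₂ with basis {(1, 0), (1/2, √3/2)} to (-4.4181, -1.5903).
(-4, -1.732)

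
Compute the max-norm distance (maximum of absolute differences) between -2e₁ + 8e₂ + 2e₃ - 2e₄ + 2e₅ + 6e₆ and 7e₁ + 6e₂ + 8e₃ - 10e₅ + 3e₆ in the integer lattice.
12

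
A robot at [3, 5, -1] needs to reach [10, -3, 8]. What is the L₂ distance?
13.9284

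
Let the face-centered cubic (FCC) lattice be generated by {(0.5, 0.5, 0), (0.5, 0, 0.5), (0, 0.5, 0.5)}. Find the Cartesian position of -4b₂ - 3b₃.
(-2, -1.5, -3.5)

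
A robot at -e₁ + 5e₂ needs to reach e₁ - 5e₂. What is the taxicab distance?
12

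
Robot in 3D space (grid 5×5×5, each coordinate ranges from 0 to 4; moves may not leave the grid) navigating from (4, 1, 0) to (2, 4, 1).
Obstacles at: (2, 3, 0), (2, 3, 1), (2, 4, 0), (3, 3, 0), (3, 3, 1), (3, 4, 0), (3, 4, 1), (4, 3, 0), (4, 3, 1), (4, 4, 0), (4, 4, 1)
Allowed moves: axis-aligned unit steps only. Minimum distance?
8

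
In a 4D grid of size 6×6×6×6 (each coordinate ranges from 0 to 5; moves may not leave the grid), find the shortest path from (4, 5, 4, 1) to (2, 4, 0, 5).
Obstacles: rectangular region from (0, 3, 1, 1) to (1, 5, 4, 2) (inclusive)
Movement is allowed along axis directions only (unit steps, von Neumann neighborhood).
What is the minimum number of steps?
11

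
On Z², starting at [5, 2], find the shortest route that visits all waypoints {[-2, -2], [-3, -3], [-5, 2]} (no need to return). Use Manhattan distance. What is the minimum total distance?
19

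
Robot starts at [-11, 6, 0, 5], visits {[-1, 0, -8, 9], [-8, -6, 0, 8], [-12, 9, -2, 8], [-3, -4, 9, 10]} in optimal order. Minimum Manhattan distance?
72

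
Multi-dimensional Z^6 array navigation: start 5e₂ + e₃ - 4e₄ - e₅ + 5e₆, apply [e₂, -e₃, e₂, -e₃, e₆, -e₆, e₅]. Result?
(0, 7, -1, -4, 0, 5)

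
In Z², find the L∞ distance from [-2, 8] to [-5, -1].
9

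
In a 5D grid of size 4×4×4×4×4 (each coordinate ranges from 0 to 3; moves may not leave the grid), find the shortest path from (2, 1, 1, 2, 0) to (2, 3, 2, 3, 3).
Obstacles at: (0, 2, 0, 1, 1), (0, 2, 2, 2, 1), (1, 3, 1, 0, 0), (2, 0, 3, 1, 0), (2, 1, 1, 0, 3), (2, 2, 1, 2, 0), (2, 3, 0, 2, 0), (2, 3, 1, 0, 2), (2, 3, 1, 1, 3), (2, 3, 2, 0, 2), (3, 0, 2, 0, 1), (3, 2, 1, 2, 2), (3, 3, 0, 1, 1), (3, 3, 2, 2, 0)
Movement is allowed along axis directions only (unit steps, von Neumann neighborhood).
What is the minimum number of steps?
7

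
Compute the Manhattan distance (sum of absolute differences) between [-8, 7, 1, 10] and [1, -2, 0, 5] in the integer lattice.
24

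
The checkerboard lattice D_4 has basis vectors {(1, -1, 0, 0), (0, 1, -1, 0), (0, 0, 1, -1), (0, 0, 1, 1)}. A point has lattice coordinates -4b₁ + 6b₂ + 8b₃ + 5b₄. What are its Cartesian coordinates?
(-4, 10, 7, -3)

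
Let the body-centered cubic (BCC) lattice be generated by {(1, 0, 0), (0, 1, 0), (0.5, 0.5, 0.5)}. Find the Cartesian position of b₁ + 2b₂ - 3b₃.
(-0.5, 0.5, -1.5)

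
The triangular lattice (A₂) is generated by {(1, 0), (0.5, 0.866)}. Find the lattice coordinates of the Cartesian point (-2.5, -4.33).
-5b₂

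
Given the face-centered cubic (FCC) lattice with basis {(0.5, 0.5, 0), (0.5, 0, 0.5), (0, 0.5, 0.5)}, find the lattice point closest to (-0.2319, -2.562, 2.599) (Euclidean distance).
(0, -2.5, 2.5)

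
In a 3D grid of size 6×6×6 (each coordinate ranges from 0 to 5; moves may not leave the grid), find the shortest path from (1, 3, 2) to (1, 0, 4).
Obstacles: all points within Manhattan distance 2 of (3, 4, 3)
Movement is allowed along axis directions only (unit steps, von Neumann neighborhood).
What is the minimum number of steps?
5
(one shortest path: (1, 3, 2) → (1, 2, 2) → (1, 1, 2) → (1, 0, 2) → (1, 0, 3) → (1, 0, 4))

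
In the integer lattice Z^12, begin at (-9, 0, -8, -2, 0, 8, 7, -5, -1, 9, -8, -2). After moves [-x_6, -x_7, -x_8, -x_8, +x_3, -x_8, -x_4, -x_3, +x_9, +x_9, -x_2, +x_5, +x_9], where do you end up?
(-9, -1, -8, -3, 1, 7, 6, -8, 2, 9, -8, -2)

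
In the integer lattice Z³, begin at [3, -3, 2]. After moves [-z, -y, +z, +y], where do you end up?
(3, -3, 2)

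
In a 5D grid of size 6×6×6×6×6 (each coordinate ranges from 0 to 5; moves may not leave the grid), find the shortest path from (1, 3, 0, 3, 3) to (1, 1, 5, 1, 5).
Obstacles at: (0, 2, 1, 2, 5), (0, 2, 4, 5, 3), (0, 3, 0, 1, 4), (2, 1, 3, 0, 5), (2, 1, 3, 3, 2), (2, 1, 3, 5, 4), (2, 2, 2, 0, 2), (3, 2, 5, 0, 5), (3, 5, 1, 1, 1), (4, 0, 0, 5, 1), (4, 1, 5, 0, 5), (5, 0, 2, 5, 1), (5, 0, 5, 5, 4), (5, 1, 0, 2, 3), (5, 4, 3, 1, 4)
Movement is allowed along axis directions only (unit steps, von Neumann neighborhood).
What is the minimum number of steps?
11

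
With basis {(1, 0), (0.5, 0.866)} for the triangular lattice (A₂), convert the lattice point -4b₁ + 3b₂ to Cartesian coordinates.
(-2.5, 2.598)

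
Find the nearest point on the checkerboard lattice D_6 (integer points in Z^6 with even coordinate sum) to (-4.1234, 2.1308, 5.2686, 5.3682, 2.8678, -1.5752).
(-4, 2, 5, 5, 3, -1)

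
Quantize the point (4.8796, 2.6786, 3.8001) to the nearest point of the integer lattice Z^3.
(5, 3, 4)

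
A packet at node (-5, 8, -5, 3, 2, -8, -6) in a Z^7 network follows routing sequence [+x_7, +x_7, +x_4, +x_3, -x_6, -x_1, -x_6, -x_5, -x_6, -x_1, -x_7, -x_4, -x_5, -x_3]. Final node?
(-7, 8, -5, 3, 0, -11, -5)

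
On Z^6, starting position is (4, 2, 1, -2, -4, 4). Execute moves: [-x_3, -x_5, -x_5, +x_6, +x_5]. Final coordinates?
(4, 2, 0, -2, -5, 5)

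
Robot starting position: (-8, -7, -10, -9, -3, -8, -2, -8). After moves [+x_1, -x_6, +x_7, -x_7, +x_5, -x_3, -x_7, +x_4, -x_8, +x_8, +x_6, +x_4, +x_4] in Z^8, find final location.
(-7, -7, -11, -6, -2, -8, -3, -8)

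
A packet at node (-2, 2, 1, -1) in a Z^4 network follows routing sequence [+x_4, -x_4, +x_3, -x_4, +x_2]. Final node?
(-2, 3, 2, -2)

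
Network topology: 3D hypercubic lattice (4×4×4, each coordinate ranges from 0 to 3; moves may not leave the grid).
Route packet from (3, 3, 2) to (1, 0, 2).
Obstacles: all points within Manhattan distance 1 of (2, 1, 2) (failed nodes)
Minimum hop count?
7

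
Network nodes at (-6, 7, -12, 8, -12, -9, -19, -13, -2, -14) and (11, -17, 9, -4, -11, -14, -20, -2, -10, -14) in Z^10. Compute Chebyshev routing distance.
24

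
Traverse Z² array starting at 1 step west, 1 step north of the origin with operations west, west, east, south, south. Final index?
(-2, -1)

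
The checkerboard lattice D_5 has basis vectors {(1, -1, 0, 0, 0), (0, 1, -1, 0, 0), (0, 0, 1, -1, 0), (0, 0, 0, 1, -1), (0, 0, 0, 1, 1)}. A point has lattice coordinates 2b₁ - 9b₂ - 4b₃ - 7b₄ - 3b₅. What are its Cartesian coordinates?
(2, -11, 5, -6, 4)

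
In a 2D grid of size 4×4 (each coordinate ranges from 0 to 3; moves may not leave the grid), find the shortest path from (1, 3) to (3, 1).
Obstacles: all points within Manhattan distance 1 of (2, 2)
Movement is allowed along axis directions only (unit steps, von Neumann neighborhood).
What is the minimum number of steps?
8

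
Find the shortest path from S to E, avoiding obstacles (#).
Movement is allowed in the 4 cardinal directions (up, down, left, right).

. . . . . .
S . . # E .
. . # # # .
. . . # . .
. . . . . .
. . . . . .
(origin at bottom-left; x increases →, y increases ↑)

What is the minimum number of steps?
6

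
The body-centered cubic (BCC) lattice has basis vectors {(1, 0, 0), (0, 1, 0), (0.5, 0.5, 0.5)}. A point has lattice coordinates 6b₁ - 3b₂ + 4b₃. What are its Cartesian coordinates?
(8, -1, 2)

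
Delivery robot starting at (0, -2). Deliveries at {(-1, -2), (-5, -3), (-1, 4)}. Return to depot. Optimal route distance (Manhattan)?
24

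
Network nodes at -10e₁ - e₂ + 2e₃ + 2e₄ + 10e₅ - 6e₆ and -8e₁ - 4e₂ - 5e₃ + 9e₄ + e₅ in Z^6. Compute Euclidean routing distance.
15.0997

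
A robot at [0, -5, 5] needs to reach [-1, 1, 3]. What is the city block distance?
9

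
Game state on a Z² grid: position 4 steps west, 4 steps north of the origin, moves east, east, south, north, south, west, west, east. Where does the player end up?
(-3, 3)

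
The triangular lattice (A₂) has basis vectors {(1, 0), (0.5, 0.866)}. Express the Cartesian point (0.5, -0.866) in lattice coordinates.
b₁ - b₂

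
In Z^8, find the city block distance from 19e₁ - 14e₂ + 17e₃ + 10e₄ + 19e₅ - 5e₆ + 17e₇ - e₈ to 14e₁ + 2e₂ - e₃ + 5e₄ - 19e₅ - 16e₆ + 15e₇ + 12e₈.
108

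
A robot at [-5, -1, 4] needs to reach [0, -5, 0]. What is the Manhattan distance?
13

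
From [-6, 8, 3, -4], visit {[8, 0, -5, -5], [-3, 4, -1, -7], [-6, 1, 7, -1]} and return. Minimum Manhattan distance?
80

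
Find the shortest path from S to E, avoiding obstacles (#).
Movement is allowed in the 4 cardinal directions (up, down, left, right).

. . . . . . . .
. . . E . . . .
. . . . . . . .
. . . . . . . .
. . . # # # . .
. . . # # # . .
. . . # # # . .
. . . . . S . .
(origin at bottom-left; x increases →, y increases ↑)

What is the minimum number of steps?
10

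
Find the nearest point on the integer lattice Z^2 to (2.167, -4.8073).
(2, -5)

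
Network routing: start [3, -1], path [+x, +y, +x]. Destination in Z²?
(5, 0)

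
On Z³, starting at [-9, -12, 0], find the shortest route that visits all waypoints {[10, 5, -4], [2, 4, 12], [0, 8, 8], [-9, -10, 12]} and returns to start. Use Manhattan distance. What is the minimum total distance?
114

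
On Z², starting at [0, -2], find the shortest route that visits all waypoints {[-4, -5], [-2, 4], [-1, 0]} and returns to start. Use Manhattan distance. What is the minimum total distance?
26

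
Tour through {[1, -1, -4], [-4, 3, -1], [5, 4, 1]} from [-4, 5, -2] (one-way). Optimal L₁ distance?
29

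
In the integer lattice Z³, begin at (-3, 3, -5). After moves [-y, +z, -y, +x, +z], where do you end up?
(-2, 1, -3)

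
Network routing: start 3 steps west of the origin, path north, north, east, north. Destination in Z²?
(-2, 3)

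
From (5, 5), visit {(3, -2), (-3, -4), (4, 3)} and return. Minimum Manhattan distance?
34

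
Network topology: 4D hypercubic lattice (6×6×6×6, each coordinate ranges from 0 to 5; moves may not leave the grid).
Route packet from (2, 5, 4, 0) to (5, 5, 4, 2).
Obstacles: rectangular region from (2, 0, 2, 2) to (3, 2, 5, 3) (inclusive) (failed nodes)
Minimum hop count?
5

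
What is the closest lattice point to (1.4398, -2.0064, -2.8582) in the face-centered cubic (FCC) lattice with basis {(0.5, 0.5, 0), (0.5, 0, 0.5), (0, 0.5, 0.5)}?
(1.5, -2, -2.5)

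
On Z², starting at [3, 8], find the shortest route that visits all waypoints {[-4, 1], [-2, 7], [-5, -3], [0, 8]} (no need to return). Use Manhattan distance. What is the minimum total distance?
19
(one optimal route: (3, 8) → (0, 8) → (-2, 7) → (-4, 1) → (-5, -3))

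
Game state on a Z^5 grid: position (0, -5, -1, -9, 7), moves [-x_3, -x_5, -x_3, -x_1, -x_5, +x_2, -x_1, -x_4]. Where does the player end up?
(-2, -4, -3, -10, 5)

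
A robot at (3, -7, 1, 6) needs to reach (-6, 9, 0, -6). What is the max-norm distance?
16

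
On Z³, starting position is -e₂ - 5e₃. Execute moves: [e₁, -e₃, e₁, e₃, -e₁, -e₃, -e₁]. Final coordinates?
(0, -1, -6)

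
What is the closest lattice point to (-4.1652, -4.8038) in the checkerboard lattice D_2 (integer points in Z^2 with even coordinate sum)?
(-4, -4)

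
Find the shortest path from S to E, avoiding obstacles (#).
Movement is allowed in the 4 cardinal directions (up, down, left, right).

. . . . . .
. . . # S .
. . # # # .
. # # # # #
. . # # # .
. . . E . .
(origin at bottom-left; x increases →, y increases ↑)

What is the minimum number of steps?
13
(one shortest path: (4, 4) → (4, 5) → (3, 5) → (2, 5) → (1, 5) → (0, 5) → (0, 4) → (0, 3) → (0, 2) → (0, 1) → (1, 1) → (1, 0) → (2, 0) → (3, 0))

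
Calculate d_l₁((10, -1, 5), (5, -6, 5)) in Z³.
10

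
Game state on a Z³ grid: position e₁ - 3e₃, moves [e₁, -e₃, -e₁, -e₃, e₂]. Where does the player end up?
(1, 1, -5)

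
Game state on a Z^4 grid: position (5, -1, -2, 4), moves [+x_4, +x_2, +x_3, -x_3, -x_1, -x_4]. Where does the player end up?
(4, 0, -2, 4)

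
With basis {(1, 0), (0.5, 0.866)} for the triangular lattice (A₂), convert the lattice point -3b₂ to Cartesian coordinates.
(-1.5, -2.598)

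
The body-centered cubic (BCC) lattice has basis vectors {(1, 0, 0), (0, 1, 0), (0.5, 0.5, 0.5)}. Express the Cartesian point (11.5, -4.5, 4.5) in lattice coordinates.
7b₁ - 9b₂ + 9b₃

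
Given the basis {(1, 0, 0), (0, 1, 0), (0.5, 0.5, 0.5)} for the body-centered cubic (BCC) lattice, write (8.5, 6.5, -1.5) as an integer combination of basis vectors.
10b₁ + 8b₂ - 3b₃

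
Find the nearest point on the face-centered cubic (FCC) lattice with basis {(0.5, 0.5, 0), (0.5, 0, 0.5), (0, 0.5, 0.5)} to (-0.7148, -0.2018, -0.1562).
(-1, 0, 0)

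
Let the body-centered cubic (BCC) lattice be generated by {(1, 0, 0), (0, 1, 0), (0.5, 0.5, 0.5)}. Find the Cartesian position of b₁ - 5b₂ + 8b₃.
(5, -1, 4)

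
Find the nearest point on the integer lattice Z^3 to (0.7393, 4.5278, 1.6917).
(1, 5, 2)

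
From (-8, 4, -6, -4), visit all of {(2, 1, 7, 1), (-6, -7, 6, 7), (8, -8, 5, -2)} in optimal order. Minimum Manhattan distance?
76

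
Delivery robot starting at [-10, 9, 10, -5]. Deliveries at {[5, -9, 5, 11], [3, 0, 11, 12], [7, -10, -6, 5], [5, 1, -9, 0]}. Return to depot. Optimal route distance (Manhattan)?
146
(one optimal route: (-10, 9, 10, -5) → (3, 0, 11, 12) → (5, -9, 5, 11) → (7, -10, -6, 5) → (5, 1, -9, 0) → (-10, 9, 10, -5))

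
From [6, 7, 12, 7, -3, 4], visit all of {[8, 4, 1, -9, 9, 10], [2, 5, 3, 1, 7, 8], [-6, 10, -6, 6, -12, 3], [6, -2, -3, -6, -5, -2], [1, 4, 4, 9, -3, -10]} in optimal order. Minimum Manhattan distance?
186
(one optimal route: (6, 7, 12, 7, -3, 4) → (1, 4, 4, 9, -3, -10) → (2, 5, 3, 1, 7, 8) → (8, 4, 1, -9, 9, 10) → (6, -2, -3, -6, -5, -2) → (-6, 10, -6, 6, -12, 3))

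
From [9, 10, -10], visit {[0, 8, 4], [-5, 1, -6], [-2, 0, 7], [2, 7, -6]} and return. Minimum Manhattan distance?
82
(one optimal route: (9, 10, -10) → (0, 8, 4) → (-2, 0, 7) → (-5, 1, -6) → (2, 7, -6) → (9, 10, -10))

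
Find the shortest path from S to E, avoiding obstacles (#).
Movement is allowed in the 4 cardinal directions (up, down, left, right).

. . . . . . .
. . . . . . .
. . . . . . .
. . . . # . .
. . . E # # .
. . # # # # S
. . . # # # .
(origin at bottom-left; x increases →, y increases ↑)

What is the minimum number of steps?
8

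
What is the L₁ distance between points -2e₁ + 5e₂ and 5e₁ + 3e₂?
9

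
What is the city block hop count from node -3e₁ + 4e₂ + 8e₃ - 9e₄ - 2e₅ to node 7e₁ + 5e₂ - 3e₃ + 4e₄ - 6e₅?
39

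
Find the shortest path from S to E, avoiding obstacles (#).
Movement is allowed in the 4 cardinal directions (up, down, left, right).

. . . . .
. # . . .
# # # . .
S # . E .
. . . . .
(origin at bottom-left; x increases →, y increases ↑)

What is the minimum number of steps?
5
(one shortest path: (0, 1) → (0, 0) → (1, 0) → (2, 0) → (3, 0) → (3, 1))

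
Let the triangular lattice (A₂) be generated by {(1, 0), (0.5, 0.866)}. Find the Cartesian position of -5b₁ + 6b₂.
(-2, 5.196)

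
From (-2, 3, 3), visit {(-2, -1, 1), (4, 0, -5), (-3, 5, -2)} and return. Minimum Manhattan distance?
42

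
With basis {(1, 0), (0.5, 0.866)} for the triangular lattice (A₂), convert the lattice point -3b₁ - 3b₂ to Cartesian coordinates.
(-4.5, -2.598)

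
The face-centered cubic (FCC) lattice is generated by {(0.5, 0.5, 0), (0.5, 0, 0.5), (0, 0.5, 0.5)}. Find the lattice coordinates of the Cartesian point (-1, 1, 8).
-8b₁ + 6b₂ + 10b₃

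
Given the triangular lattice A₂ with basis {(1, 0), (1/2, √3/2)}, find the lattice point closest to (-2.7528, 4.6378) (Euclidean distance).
(-2.5, 4.33)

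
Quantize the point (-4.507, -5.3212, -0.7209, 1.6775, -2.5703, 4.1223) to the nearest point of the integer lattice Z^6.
(-5, -5, -1, 2, -3, 4)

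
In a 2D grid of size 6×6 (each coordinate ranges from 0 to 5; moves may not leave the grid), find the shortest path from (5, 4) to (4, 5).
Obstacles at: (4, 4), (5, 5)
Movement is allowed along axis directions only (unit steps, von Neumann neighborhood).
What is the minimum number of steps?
6
(one shortest path: (5, 4) → (5, 3) → (4, 3) → (3, 3) → (3, 4) → (3, 5) → (4, 5))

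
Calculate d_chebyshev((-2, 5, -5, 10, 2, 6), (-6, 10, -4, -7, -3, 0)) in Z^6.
17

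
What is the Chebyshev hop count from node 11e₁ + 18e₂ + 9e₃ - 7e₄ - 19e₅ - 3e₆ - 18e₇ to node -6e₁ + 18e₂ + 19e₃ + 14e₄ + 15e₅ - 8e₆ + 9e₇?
34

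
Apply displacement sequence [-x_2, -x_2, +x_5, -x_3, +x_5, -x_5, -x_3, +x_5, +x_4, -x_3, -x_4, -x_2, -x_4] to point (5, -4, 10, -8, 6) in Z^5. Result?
(5, -7, 7, -9, 8)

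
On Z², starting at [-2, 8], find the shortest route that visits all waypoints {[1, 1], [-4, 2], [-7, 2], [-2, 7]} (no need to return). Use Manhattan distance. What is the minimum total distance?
19
(one optimal route: (-2, 8) → (-2, 7) → (1, 1) → (-4, 2) → (-7, 2))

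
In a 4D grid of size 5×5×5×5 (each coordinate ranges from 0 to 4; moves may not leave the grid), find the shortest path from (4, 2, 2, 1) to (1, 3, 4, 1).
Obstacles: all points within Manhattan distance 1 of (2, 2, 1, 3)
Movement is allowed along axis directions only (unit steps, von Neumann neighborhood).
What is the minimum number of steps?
6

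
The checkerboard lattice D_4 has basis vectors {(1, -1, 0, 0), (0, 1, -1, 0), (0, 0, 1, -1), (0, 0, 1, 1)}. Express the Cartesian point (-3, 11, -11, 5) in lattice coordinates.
-3b₁ + 8b₂ - 4b₃ + b₄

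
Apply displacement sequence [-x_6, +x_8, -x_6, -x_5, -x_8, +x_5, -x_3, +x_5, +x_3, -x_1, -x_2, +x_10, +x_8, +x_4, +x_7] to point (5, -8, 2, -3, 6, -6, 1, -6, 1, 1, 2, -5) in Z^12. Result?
(4, -9, 2, -2, 7, -8, 2, -5, 1, 2, 2, -5)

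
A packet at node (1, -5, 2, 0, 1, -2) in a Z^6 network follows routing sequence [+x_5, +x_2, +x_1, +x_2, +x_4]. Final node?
(2, -3, 2, 1, 2, -2)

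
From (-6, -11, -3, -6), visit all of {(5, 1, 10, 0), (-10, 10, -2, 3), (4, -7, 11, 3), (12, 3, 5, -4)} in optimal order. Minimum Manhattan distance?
109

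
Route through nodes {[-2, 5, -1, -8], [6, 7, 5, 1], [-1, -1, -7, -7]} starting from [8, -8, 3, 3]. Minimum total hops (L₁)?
60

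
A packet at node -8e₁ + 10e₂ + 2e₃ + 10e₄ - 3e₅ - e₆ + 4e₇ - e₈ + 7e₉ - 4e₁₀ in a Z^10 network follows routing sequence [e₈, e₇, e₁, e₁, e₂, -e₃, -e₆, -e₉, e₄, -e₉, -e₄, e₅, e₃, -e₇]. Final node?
(-6, 11, 2, 10, -2, -2, 4, 0, 5, -4)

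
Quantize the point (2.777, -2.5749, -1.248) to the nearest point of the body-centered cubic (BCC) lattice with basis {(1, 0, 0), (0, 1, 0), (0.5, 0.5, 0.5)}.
(2.5, -2.5, -1.5)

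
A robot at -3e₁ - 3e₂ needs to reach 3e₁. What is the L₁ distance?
9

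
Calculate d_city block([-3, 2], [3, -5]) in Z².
13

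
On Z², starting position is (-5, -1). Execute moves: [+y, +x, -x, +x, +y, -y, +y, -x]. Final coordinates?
(-5, 1)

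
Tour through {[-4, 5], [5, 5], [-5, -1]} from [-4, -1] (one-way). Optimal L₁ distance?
17
(one optimal route: (-4, -1) → (-5, -1) → (-4, 5) → (5, 5))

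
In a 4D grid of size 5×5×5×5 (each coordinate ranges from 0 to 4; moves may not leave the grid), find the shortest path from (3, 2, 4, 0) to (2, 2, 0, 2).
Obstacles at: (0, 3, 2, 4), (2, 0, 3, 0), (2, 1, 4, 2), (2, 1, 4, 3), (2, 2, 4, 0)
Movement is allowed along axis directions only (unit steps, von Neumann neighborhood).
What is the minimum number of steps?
7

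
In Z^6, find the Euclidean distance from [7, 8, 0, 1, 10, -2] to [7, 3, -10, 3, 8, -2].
11.5326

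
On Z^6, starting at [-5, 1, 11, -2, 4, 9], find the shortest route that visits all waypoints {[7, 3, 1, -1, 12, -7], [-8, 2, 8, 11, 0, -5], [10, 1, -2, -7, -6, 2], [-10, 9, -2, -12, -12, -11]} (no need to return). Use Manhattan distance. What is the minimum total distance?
180
(one optimal route: (-5, 1, 11, -2, 4, 9) → (-8, 2, 8, 11, 0, -5) → (7, 3, 1, -1, 12, -7) → (10, 1, -2, -7, -6, 2) → (-10, 9, -2, -12, -12, -11))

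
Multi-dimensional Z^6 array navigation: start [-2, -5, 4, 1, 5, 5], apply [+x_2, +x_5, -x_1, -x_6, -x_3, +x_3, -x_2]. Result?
(-3, -5, 4, 1, 6, 4)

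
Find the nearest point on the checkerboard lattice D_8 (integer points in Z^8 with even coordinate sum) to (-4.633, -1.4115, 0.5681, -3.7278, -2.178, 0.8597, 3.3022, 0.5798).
(-5, -1, 1, -4, -2, 1, 3, 1)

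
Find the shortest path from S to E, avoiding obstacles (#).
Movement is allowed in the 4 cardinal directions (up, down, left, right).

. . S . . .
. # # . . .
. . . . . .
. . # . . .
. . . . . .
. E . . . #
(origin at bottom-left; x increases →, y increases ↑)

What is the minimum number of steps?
8
(one shortest path: (2, 5) → (1, 5) → (0, 5) → (0, 4) → (0, 3) → (1, 3) → (1, 2) → (1, 1) → (1, 0))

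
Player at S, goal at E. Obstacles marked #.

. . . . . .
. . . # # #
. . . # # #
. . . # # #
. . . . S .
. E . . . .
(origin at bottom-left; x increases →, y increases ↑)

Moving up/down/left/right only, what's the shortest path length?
4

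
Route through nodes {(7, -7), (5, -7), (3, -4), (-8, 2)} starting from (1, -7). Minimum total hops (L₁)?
30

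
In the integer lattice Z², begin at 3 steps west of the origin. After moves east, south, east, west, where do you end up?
(-2, -1)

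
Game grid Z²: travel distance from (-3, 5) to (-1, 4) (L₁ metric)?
3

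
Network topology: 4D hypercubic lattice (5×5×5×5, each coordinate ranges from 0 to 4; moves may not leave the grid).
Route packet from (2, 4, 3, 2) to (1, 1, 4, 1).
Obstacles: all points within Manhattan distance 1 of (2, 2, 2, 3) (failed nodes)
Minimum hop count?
6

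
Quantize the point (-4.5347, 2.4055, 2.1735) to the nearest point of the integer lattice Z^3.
(-5, 2, 2)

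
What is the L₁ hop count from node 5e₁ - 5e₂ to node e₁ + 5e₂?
14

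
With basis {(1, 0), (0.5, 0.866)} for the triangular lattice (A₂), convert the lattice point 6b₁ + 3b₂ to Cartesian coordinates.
(7.5, 2.598)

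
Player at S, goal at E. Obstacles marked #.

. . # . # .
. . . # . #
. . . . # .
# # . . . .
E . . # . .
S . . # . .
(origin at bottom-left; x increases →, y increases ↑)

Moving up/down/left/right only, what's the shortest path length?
1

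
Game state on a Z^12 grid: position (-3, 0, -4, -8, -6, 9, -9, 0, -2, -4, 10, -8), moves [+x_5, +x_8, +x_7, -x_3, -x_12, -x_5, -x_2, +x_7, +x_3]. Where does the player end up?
(-3, -1, -4, -8, -6, 9, -7, 1, -2, -4, 10, -9)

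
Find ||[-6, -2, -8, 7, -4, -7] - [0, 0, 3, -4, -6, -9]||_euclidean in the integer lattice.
17.0294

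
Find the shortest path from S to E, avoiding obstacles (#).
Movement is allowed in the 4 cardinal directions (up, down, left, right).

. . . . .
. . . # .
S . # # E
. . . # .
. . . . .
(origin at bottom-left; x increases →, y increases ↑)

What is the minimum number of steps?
8
(one shortest path: (0, 2) → (1, 2) → (1, 1) → (2, 1) → (2, 0) → (3, 0) → (4, 0) → (4, 1) → (4, 2))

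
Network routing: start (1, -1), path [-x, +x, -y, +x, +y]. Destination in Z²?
(2, -1)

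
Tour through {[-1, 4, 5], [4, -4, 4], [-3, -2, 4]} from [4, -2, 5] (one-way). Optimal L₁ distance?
21
(one optimal route: (4, -2, 5) → (4, -4, 4) → (-3, -2, 4) → (-1, 4, 5))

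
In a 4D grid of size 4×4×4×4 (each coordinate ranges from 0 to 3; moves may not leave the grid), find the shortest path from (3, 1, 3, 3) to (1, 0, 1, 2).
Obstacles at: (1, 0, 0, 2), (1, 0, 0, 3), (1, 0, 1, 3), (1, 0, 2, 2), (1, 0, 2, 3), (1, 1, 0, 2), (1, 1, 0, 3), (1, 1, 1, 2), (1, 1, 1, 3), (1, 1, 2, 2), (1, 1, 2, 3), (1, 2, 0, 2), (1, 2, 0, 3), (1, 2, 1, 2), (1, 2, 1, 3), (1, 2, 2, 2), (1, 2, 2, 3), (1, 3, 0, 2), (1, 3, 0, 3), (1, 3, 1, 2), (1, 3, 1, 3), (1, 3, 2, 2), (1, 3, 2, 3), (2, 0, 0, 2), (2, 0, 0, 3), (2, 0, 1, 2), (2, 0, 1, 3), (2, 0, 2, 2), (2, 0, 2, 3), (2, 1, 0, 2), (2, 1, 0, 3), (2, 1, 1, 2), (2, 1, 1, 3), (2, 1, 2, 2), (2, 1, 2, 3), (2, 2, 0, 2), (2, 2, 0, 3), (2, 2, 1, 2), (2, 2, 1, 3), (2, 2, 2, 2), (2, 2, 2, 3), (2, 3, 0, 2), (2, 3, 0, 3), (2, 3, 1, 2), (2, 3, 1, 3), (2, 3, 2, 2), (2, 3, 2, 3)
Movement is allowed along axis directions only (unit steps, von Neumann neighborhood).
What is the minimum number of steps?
8
(one shortest path: (3, 1, 3, 3) → (2, 1, 3, 3) → (1, 1, 3, 3) → (0, 1, 3, 3) → (0, 0, 3, 3) → (0, 0, 2, 3) → (0, 0, 1, 3) → (0, 0, 1, 2) → (1, 0, 1, 2))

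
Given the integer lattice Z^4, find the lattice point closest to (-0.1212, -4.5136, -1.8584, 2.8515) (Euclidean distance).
(0, -5, -2, 3)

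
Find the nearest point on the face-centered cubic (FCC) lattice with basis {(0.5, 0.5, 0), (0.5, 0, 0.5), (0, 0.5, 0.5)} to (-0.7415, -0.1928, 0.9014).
(-1, 0, 1)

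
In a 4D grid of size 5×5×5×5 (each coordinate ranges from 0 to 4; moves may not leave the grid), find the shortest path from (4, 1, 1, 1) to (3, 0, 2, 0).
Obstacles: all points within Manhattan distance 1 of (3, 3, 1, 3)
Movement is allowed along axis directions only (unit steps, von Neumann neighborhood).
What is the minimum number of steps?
4
(one shortest path: (4, 1, 1, 1) → (3, 1, 1, 1) → (3, 0, 1, 1) → (3, 0, 2, 1) → (3, 0, 2, 0))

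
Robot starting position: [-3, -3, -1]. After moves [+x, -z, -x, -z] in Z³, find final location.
(-3, -3, -3)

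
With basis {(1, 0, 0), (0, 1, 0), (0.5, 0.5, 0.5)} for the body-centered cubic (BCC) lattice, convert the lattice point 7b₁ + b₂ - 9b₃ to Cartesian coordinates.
(2.5, -3.5, -4.5)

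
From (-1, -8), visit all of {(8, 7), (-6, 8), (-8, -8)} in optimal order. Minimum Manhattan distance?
40
(one optimal route: (-1, -8) → (-8, -8) → (-6, 8) → (8, 7))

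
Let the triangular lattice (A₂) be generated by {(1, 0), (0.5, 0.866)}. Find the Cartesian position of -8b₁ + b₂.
(-7.5, 0.866)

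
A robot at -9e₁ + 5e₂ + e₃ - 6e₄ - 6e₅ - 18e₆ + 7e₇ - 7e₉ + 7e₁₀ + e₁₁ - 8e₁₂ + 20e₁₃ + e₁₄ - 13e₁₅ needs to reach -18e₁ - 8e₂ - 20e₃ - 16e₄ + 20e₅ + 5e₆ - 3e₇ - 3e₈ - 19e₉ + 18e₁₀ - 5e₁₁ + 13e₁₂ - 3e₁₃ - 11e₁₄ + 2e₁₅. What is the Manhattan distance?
215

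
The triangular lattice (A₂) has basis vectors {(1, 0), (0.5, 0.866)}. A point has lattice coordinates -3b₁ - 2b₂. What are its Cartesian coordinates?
(-4, -1.732)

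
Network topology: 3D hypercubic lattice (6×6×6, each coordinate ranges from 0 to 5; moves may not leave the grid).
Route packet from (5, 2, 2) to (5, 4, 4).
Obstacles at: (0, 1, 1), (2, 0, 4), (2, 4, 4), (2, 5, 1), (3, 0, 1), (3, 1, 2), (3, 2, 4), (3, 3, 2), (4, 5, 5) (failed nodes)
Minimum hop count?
4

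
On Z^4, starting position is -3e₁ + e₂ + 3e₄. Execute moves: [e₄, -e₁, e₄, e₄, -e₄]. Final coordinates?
(-4, 1, 0, 5)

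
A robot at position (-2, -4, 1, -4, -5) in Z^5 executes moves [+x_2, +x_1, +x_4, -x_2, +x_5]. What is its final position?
(-1, -4, 1, -3, -4)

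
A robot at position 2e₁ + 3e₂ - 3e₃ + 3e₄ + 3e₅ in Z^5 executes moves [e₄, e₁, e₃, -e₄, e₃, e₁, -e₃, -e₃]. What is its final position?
(4, 3, -3, 3, 3)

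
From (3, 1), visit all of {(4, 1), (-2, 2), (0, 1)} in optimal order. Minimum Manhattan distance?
8
(one optimal route: (3, 1) → (4, 1) → (0, 1) → (-2, 2))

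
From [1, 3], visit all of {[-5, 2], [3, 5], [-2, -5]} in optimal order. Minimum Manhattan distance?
25
(one optimal route: (1, 3) → (3, 5) → (-5, 2) → (-2, -5))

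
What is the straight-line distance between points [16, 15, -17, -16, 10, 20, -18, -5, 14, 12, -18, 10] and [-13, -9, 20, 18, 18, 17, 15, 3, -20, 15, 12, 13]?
85.0999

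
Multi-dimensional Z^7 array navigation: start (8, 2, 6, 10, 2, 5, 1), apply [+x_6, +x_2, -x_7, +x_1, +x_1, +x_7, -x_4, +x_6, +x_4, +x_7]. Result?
(10, 3, 6, 10, 2, 7, 2)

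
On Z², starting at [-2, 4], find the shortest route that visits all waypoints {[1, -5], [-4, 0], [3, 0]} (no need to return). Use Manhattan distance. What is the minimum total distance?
20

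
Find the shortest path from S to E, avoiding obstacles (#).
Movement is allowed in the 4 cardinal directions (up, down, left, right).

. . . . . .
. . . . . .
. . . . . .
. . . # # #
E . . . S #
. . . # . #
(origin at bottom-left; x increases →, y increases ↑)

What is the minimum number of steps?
4
(one shortest path: (4, 1) → (3, 1) → (2, 1) → (1, 1) → (0, 1))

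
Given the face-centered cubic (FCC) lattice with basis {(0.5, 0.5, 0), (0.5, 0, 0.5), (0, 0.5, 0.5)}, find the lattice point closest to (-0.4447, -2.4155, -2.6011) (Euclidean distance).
(-0.5, -2.5, -3)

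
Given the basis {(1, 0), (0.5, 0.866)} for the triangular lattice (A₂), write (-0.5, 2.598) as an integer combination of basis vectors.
-2b₁ + 3b₂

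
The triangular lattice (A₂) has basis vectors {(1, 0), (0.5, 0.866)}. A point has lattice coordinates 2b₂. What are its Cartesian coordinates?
(1, 1.732)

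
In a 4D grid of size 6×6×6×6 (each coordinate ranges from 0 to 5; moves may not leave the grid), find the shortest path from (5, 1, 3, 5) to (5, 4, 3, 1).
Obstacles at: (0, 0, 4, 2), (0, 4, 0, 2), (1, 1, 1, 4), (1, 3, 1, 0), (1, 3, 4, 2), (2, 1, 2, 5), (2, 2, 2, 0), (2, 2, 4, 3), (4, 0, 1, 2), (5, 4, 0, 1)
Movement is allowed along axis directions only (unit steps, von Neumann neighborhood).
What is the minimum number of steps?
7
(one shortest path: (5, 1, 3, 5) → (5, 2, 3, 5) → (5, 3, 3, 5) → (5, 4, 3, 5) → (5, 4, 3, 4) → (5, 4, 3, 3) → (5, 4, 3, 2) → (5, 4, 3, 1))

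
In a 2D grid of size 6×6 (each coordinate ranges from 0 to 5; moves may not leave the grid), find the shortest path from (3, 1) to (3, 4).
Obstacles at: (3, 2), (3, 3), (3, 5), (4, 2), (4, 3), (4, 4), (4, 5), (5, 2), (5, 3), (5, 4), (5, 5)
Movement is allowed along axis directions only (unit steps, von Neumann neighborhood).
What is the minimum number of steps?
5
(one shortest path: (3, 1) → (2, 1) → (2, 2) → (2, 3) → (2, 4) → (3, 4))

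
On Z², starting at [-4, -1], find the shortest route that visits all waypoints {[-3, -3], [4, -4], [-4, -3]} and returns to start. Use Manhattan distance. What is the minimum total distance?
22
(one optimal route: (-4, -1) → (-3, -3) → (4, -4) → (-4, -3) → (-4, -1))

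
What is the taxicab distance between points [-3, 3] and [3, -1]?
10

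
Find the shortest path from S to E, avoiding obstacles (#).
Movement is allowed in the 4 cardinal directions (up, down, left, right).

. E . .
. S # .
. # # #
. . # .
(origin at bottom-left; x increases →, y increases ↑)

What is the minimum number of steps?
1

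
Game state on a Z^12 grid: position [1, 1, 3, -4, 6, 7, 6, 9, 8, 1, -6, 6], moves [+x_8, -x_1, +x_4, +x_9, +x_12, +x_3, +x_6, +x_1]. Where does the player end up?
(1, 1, 4, -3, 6, 8, 6, 10, 9, 1, -6, 7)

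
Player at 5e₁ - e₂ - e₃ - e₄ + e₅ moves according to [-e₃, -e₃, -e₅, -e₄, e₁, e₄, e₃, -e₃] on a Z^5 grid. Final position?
(6, -1, -3, -1, 0)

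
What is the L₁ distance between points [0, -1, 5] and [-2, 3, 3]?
8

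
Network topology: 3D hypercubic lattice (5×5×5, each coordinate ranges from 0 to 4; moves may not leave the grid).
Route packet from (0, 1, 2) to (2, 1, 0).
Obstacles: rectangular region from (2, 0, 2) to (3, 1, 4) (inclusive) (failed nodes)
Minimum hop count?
4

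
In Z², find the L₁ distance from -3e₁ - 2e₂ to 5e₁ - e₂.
9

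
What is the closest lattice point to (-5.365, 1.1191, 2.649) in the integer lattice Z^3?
(-5, 1, 3)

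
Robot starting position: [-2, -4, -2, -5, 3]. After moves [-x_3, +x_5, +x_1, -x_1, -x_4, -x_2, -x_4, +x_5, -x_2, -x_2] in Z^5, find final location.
(-2, -7, -3, -7, 5)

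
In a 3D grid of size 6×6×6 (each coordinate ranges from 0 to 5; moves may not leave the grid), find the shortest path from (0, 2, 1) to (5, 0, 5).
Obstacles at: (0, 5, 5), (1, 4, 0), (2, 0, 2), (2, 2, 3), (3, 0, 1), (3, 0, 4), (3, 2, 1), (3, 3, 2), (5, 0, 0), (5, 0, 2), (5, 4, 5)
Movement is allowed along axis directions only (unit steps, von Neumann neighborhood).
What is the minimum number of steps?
11
(one shortest path: (0, 2, 1) → (1, 2, 1) → (2, 2, 1) → (2, 1, 1) → (3, 1, 1) → (4, 1, 1) → (5, 1, 1) → (5, 1, 2) → (5, 1, 3) → (5, 0, 3) → (5, 0, 4) → (5, 0, 5))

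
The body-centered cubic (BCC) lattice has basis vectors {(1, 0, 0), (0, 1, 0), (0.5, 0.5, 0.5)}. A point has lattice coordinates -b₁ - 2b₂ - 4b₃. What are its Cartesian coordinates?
(-3, -4, -2)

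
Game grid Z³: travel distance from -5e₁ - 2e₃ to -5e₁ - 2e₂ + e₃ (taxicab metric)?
5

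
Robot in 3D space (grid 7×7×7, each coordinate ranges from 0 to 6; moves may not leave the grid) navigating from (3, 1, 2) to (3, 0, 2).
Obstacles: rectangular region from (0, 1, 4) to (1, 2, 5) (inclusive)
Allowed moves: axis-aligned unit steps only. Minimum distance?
1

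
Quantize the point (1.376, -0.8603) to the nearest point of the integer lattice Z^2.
(1, -1)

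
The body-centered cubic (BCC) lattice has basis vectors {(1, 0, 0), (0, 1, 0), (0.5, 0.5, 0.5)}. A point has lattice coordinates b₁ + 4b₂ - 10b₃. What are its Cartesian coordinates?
(-4, -1, -5)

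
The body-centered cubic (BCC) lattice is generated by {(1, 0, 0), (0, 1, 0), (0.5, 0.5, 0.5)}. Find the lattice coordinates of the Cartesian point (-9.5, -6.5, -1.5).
-8b₁ - 5b₂ - 3b₃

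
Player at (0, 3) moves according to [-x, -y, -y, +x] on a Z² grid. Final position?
(0, 1)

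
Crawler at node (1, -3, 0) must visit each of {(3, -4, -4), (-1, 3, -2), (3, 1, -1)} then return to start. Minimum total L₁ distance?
32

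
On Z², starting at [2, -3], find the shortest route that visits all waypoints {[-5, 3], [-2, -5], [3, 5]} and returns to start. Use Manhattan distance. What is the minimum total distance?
36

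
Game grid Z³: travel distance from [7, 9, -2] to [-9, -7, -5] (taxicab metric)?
35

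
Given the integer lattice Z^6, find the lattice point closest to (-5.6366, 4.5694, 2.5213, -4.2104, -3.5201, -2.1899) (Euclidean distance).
(-6, 5, 3, -4, -4, -2)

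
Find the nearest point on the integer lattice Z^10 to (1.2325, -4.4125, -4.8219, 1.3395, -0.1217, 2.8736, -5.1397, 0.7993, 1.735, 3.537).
(1, -4, -5, 1, 0, 3, -5, 1, 2, 4)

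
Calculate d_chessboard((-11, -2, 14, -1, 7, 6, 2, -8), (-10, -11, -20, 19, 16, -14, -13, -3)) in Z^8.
34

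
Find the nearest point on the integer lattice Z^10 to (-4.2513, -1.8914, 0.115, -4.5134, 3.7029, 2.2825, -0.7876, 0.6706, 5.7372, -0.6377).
(-4, -2, 0, -5, 4, 2, -1, 1, 6, -1)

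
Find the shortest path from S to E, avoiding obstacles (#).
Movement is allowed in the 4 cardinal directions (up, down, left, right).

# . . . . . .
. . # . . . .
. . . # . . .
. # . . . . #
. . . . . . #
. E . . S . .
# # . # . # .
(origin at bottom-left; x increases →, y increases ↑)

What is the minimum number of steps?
3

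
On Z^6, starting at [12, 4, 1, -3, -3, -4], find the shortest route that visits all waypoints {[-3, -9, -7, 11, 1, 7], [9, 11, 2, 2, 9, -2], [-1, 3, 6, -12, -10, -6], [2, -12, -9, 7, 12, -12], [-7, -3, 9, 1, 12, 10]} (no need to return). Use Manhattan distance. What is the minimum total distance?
243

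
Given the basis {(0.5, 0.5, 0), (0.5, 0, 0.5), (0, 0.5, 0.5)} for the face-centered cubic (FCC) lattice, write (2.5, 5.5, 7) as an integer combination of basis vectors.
b₁ + 4b₂ + 10b₃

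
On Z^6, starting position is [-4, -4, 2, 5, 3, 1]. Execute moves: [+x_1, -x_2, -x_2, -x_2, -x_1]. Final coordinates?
(-4, -7, 2, 5, 3, 1)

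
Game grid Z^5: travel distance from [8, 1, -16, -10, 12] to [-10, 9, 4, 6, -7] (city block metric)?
81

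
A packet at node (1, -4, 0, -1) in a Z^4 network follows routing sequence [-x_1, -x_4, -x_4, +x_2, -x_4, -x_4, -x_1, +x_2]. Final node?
(-1, -2, 0, -5)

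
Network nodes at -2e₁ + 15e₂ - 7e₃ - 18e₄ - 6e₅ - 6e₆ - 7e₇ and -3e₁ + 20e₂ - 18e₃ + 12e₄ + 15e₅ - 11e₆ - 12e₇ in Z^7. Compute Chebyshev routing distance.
30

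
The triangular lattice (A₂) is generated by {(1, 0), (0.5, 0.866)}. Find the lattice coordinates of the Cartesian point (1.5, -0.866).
2b₁ - b₂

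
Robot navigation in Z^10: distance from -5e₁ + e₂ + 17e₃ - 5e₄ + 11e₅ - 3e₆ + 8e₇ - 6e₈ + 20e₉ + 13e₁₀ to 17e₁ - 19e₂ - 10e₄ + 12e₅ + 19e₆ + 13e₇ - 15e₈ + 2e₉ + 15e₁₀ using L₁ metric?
121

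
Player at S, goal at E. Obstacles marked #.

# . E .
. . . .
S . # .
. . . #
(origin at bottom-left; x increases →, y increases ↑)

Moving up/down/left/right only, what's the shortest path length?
4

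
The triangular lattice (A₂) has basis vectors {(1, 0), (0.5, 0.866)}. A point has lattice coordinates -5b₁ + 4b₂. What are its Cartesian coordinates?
(-3, 3.464)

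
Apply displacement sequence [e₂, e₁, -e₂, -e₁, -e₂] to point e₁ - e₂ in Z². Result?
(1, -2)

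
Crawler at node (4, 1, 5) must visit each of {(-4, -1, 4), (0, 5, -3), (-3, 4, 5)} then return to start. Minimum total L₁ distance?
46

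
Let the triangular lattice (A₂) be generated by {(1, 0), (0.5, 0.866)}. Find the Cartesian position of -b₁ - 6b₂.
(-4, -5.196)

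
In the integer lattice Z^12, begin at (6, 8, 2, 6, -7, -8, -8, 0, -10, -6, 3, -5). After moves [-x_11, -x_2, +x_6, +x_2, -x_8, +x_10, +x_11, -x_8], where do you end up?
(6, 8, 2, 6, -7, -7, -8, -2, -10, -5, 3, -5)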